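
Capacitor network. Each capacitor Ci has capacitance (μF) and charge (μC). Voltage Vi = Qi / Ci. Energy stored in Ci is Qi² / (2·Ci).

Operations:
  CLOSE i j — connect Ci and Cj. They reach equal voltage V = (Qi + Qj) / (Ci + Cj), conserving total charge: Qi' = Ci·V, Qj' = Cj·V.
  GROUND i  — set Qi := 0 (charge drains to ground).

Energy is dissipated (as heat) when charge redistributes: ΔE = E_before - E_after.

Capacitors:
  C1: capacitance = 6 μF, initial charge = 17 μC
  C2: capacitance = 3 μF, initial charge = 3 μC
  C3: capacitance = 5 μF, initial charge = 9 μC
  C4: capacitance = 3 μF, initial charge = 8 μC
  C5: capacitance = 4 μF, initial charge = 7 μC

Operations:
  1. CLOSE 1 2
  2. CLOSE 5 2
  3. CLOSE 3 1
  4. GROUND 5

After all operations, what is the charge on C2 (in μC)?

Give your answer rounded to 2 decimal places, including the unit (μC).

Initial: C1(6μF, Q=17μC, V=2.83V), C2(3μF, Q=3μC, V=1.00V), C3(5μF, Q=9μC, V=1.80V), C4(3μF, Q=8μC, V=2.67V), C5(4μF, Q=7μC, V=1.75V)
Op 1: CLOSE 1-2: Q_total=20.00, C_total=9.00, V=2.22; Q1=13.33, Q2=6.67; dissipated=3.361
Op 2: CLOSE 5-2: Q_total=13.67, C_total=7.00, V=1.95; Q5=7.81, Q2=5.86; dissipated=0.191
Op 3: CLOSE 3-1: Q_total=22.33, C_total=11.00, V=2.03; Q3=10.15, Q1=12.18; dissipated=0.243
Op 4: GROUND 5: Q5=0; energy lost=7.624
Final charges: Q1=12.18, Q2=5.86, Q3=10.15, Q4=8.00, Q5=0.00

Answer: 5.86 μC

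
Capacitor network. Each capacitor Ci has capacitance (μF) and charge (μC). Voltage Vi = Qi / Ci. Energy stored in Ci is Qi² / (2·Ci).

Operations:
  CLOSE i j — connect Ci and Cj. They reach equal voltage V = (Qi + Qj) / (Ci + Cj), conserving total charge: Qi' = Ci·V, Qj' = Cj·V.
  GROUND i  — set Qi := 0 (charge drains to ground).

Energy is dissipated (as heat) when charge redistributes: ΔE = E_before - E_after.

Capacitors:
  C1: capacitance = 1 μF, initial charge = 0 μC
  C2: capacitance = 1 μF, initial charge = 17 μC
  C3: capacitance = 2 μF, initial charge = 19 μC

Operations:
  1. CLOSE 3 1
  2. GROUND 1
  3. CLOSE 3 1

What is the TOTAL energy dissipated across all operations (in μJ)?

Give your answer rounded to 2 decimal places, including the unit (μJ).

Answer: 63.51 μJ

Derivation:
Initial: C1(1μF, Q=0μC, V=0.00V), C2(1μF, Q=17μC, V=17.00V), C3(2μF, Q=19μC, V=9.50V)
Op 1: CLOSE 3-1: Q_total=19.00, C_total=3.00, V=6.33; Q3=12.67, Q1=6.33; dissipated=30.083
Op 2: GROUND 1: Q1=0; energy lost=20.056
Op 3: CLOSE 3-1: Q_total=12.67, C_total=3.00, V=4.22; Q3=8.44, Q1=4.22; dissipated=13.370
Total dissipated: 63.509 μJ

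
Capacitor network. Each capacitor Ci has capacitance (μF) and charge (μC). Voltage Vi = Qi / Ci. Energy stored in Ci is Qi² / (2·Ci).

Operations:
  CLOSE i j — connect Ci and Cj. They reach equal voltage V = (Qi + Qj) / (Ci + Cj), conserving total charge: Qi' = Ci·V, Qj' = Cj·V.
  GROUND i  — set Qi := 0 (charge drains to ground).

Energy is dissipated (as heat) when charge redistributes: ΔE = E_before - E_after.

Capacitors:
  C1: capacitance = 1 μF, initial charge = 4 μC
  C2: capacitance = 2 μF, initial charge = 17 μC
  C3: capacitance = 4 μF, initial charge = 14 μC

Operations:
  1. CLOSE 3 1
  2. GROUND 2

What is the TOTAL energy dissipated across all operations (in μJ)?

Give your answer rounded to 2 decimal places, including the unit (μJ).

Initial: C1(1μF, Q=4μC, V=4.00V), C2(2μF, Q=17μC, V=8.50V), C3(4μF, Q=14μC, V=3.50V)
Op 1: CLOSE 3-1: Q_total=18.00, C_total=5.00, V=3.60; Q3=14.40, Q1=3.60; dissipated=0.100
Op 2: GROUND 2: Q2=0; energy lost=72.250
Total dissipated: 72.350 μJ

Answer: 72.35 μJ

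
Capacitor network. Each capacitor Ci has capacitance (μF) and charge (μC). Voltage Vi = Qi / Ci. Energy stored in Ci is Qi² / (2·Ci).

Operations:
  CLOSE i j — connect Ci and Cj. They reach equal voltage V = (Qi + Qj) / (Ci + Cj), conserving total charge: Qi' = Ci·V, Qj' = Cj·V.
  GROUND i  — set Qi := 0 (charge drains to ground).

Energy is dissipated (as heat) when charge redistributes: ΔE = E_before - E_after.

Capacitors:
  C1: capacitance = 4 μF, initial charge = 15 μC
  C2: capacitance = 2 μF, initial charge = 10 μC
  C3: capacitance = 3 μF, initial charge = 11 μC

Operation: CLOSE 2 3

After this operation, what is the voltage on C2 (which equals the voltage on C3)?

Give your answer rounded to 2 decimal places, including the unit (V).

Answer: 4.20 V

Derivation:
Initial: C1(4μF, Q=15μC, V=3.75V), C2(2μF, Q=10μC, V=5.00V), C3(3μF, Q=11μC, V=3.67V)
Op 1: CLOSE 2-3: Q_total=21.00, C_total=5.00, V=4.20; Q2=8.40, Q3=12.60; dissipated=1.067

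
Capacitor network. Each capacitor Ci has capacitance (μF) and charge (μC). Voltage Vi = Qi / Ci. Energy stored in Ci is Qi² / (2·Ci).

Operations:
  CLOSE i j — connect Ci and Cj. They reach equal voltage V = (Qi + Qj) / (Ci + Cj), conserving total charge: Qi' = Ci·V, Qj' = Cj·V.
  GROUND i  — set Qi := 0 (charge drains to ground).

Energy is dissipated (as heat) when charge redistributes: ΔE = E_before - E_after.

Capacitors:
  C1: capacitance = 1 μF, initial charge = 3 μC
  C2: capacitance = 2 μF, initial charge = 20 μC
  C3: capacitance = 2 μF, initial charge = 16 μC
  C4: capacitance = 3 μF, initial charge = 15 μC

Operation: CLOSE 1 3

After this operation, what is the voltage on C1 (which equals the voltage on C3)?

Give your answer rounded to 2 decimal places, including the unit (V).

Answer: 6.33 V

Derivation:
Initial: C1(1μF, Q=3μC, V=3.00V), C2(2μF, Q=20μC, V=10.00V), C3(2μF, Q=16μC, V=8.00V), C4(3μF, Q=15μC, V=5.00V)
Op 1: CLOSE 1-3: Q_total=19.00, C_total=3.00, V=6.33; Q1=6.33, Q3=12.67; dissipated=8.333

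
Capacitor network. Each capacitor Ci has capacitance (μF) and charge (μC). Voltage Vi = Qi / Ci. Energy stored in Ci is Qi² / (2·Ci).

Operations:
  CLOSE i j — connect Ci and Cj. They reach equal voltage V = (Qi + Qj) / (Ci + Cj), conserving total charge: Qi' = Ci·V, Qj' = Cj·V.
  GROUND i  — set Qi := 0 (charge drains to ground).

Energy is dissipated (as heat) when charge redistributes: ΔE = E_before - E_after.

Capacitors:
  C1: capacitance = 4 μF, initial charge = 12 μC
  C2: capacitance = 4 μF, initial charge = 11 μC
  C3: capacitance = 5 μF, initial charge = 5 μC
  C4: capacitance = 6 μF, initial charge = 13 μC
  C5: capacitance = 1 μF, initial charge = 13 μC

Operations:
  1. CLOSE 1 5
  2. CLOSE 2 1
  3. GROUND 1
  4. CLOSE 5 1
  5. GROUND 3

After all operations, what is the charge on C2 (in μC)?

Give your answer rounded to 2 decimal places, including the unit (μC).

Answer: 15.50 μC

Derivation:
Initial: C1(4μF, Q=12μC, V=3.00V), C2(4μF, Q=11μC, V=2.75V), C3(5μF, Q=5μC, V=1.00V), C4(6μF, Q=13μC, V=2.17V), C5(1μF, Q=13μC, V=13.00V)
Op 1: CLOSE 1-5: Q_total=25.00, C_total=5.00, V=5.00; Q1=20.00, Q5=5.00; dissipated=40.000
Op 2: CLOSE 2-1: Q_total=31.00, C_total=8.00, V=3.88; Q2=15.50, Q1=15.50; dissipated=5.062
Op 3: GROUND 1: Q1=0; energy lost=30.031
Op 4: CLOSE 5-1: Q_total=5.00, C_total=5.00, V=1.00; Q5=1.00, Q1=4.00; dissipated=10.000
Op 5: GROUND 3: Q3=0; energy lost=2.500
Final charges: Q1=4.00, Q2=15.50, Q3=0.00, Q4=13.00, Q5=1.00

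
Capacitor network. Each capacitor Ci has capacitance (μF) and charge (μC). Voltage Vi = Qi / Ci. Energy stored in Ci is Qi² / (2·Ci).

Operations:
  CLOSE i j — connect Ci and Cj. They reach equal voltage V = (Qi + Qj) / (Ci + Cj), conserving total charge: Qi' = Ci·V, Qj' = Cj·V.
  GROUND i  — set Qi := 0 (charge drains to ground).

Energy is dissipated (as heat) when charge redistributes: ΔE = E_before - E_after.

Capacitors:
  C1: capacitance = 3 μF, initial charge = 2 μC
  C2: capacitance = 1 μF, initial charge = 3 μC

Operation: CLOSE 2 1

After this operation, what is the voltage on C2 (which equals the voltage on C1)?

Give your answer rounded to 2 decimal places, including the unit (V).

Initial: C1(3μF, Q=2μC, V=0.67V), C2(1μF, Q=3μC, V=3.00V)
Op 1: CLOSE 2-1: Q_total=5.00, C_total=4.00, V=1.25; Q2=1.25, Q1=3.75; dissipated=2.042

Answer: 1.25 V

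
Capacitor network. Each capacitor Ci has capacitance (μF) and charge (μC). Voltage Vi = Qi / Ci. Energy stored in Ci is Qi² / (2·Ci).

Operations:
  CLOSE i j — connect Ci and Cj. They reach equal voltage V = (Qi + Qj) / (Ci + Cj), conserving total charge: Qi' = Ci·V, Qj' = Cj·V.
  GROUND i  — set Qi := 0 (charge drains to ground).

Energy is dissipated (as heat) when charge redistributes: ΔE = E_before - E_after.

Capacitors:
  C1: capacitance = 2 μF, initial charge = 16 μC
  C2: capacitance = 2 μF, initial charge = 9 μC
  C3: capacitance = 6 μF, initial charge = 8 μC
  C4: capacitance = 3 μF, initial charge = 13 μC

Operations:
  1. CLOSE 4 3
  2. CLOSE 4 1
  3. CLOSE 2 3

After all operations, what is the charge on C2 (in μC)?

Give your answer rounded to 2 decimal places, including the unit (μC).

Initial: C1(2μF, Q=16μC, V=8.00V), C2(2μF, Q=9μC, V=4.50V), C3(6μF, Q=8μC, V=1.33V), C4(3μF, Q=13μC, V=4.33V)
Op 1: CLOSE 4-3: Q_total=21.00, C_total=9.00, V=2.33; Q4=7.00, Q3=14.00; dissipated=9.000
Op 2: CLOSE 4-1: Q_total=23.00, C_total=5.00, V=4.60; Q4=13.80, Q1=9.20; dissipated=19.267
Op 3: CLOSE 2-3: Q_total=23.00, C_total=8.00, V=2.88; Q2=5.75, Q3=17.25; dissipated=3.521
Final charges: Q1=9.20, Q2=5.75, Q3=17.25, Q4=13.80

Answer: 5.75 μC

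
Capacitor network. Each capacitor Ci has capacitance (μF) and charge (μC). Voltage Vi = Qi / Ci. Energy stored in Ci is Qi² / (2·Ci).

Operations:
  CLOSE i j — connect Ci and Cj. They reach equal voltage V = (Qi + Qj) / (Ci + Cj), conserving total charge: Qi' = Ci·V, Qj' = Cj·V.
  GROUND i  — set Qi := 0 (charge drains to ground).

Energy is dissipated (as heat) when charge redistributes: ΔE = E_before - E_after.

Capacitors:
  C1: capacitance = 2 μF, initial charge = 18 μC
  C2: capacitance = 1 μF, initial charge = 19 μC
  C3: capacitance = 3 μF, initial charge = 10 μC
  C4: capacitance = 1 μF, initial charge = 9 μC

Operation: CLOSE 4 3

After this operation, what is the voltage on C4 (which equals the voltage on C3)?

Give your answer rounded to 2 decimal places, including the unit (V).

Answer: 4.75 V

Derivation:
Initial: C1(2μF, Q=18μC, V=9.00V), C2(1μF, Q=19μC, V=19.00V), C3(3μF, Q=10μC, V=3.33V), C4(1μF, Q=9μC, V=9.00V)
Op 1: CLOSE 4-3: Q_total=19.00, C_total=4.00, V=4.75; Q4=4.75, Q3=14.25; dissipated=12.042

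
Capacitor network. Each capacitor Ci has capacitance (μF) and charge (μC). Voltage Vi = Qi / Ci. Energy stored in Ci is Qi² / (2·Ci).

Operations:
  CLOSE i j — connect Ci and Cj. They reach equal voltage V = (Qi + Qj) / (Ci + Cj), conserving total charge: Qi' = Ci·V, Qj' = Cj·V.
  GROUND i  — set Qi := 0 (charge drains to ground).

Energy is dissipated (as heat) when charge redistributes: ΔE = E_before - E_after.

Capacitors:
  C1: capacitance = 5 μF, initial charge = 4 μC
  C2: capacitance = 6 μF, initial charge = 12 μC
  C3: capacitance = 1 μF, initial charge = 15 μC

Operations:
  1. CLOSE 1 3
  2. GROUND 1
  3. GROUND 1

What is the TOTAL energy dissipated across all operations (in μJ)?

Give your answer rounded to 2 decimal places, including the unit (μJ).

Answer: 109.09 μJ

Derivation:
Initial: C1(5μF, Q=4μC, V=0.80V), C2(6μF, Q=12μC, V=2.00V), C3(1μF, Q=15μC, V=15.00V)
Op 1: CLOSE 1-3: Q_total=19.00, C_total=6.00, V=3.17; Q1=15.83, Q3=3.17; dissipated=84.017
Op 2: GROUND 1: Q1=0; energy lost=25.069
Op 3: GROUND 1: Q1=0; energy lost=0.000
Total dissipated: 109.086 μJ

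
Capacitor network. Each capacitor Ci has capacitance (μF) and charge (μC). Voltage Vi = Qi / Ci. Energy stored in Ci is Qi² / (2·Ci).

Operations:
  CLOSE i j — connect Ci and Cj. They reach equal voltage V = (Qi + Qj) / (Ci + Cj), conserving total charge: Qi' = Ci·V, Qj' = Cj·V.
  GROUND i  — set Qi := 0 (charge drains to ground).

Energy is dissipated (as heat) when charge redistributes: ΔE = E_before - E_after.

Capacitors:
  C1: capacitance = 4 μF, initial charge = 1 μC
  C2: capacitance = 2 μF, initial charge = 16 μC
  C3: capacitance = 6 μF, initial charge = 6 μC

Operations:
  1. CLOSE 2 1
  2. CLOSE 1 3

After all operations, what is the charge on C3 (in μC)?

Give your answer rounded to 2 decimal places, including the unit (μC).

Initial: C1(4μF, Q=1μC, V=0.25V), C2(2μF, Q=16μC, V=8.00V), C3(6μF, Q=6μC, V=1.00V)
Op 1: CLOSE 2-1: Q_total=17.00, C_total=6.00, V=2.83; Q2=5.67, Q1=11.33; dissipated=40.042
Op 2: CLOSE 1-3: Q_total=17.33, C_total=10.00, V=1.73; Q1=6.93, Q3=10.40; dissipated=4.033
Final charges: Q1=6.93, Q2=5.67, Q3=10.40

Answer: 10.40 μC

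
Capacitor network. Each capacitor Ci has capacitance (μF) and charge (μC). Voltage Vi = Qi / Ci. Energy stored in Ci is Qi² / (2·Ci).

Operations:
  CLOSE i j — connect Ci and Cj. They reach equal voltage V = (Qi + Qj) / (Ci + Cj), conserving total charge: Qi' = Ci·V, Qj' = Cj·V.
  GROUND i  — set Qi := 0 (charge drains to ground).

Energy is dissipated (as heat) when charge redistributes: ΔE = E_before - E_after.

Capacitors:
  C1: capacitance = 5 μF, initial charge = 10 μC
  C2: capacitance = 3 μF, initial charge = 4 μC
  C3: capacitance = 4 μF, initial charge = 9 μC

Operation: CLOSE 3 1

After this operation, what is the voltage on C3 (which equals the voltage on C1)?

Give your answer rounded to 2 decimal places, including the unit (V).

Initial: C1(5μF, Q=10μC, V=2.00V), C2(3μF, Q=4μC, V=1.33V), C3(4μF, Q=9μC, V=2.25V)
Op 1: CLOSE 3-1: Q_total=19.00, C_total=9.00, V=2.11; Q3=8.44, Q1=10.56; dissipated=0.069

Answer: 2.11 V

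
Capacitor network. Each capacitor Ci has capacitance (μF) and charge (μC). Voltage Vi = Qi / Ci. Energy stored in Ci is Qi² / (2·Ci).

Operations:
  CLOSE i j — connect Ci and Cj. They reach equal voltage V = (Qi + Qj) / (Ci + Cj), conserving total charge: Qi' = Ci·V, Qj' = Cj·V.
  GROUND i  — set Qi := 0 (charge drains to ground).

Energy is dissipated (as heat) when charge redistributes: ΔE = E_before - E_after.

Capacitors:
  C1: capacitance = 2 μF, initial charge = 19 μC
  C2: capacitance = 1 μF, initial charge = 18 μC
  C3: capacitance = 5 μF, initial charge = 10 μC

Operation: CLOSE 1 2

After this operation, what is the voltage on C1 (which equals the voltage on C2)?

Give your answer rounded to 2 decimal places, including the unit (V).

Initial: C1(2μF, Q=19μC, V=9.50V), C2(1μF, Q=18μC, V=18.00V), C3(5μF, Q=10μC, V=2.00V)
Op 1: CLOSE 1-2: Q_total=37.00, C_total=3.00, V=12.33; Q1=24.67, Q2=12.33; dissipated=24.083

Answer: 12.33 V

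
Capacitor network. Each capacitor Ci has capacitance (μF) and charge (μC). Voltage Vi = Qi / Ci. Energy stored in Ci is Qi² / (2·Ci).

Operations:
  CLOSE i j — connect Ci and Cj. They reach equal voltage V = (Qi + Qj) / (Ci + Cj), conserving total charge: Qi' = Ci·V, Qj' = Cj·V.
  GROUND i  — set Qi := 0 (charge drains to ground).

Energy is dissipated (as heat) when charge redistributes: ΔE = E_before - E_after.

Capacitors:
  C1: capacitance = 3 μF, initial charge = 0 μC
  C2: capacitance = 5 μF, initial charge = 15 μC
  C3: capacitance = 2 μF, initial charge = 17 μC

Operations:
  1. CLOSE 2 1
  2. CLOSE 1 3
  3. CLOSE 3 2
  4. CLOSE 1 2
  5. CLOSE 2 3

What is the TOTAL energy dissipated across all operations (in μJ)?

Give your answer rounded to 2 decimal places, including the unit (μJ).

Initial: C1(3μF, Q=0μC, V=0.00V), C2(5μF, Q=15μC, V=3.00V), C3(2μF, Q=17μC, V=8.50V)
Op 1: CLOSE 2-1: Q_total=15.00, C_total=8.00, V=1.88; Q2=9.38, Q1=5.62; dissipated=8.438
Op 2: CLOSE 1-3: Q_total=22.62, C_total=5.00, V=4.53; Q1=13.57, Q3=9.05; dissipated=26.334
Op 3: CLOSE 3-2: Q_total=18.43, C_total=7.00, V=2.63; Q3=5.26, Q2=13.16; dissipated=5.016
Op 4: CLOSE 1-2: Q_total=26.74, C_total=8.00, V=3.34; Q1=10.03, Q2=16.71; dissipated=3.359
Op 5: CLOSE 2-3: Q_total=21.97, C_total=7.00, V=3.14; Q2=15.70, Q3=6.28; dissipated=0.360
Total dissipated: 43.507 μJ

Answer: 43.51 μJ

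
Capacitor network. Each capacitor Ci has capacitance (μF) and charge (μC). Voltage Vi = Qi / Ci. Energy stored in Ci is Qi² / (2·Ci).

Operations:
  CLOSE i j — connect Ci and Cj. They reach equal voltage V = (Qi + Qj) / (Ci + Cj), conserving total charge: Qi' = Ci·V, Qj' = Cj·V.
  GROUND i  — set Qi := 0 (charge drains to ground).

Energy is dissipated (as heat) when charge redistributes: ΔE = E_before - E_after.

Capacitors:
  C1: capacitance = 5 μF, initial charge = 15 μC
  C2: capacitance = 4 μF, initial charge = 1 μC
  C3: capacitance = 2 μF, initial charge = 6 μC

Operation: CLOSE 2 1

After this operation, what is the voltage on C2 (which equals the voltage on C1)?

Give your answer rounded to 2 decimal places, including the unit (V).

Answer: 1.78 V

Derivation:
Initial: C1(5μF, Q=15μC, V=3.00V), C2(4μF, Q=1μC, V=0.25V), C3(2μF, Q=6μC, V=3.00V)
Op 1: CLOSE 2-1: Q_total=16.00, C_total=9.00, V=1.78; Q2=7.11, Q1=8.89; dissipated=8.403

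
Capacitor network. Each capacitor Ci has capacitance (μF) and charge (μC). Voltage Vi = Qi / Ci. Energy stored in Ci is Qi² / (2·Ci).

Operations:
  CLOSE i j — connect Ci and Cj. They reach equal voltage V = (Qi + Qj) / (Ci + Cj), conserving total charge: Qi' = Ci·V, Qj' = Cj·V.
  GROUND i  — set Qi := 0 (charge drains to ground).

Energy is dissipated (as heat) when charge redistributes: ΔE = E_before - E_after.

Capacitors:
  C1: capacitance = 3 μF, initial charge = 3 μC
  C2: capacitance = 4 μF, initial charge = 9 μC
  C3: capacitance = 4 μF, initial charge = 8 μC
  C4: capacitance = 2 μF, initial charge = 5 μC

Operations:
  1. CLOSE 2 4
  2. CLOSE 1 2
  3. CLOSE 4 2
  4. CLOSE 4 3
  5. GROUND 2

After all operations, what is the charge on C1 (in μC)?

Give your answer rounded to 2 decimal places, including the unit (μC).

Answer: 5.29 μC

Derivation:
Initial: C1(3μF, Q=3μC, V=1.00V), C2(4μF, Q=9μC, V=2.25V), C3(4μF, Q=8μC, V=2.00V), C4(2μF, Q=5μC, V=2.50V)
Op 1: CLOSE 2-4: Q_total=14.00, C_total=6.00, V=2.33; Q2=9.33, Q4=4.67; dissipated=0.042
Op 2: CLOSE 1-2: Q_total=12.33, C_total=7.00, V=1.76; Q1=5.29, Q2=7.05; dissipated=1.524
Op 3: CLOSE 4-2: Q_total=11.71, C_total=6.00, V=1.95; Q4=3.90, Q2=7.81; dissipated=0.218
Op 4: CLOSE 4-3: Q_total=11.90, C_total=6.00, V=1.98; Q4=3.97, Q3=7.94; dissipated=0.002
Op 5: GROUND 2: Q2=0; energy lost=7.624
Final charges: Q1=5.29, Q2=0.00, Q3=7.94, Q4=3.97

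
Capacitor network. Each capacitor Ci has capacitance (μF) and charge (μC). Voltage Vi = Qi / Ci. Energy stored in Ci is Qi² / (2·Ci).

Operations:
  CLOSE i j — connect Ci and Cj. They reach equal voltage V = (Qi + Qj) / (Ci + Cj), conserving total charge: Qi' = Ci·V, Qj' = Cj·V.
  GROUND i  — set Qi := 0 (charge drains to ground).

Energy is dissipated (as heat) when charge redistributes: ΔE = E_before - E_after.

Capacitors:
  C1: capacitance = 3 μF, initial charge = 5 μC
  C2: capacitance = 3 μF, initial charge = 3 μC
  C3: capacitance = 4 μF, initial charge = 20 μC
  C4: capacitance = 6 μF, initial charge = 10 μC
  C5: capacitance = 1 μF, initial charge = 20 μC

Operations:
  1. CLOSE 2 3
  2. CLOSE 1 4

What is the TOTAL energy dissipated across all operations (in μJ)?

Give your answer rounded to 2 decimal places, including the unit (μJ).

Answer: 13.71 μJ

Derivation:
Initial: C1(3μF, Q=5μC, V=1.67V), C2(3μF, Q=3μC, V=1.00V), C3(4μF, Q=20μC, V=5.00V), C4(6μF, Q=10μC, V=1.67V), C5(1μF, Q=20μC, V=20.00V)
Op 1: CLOSE 2-3: Q_total=23.00, C_total=7.00, V=3.29; Q2=9.86, Q3=13.14; dissipated=13.714
Op 2: CLOSE 1-4: Q_total=15.00, C_total=9.00, V=1.67; Q1=5.00, Q4=10.00; dissipated=0.000
Total dissipated: 13.714 μJ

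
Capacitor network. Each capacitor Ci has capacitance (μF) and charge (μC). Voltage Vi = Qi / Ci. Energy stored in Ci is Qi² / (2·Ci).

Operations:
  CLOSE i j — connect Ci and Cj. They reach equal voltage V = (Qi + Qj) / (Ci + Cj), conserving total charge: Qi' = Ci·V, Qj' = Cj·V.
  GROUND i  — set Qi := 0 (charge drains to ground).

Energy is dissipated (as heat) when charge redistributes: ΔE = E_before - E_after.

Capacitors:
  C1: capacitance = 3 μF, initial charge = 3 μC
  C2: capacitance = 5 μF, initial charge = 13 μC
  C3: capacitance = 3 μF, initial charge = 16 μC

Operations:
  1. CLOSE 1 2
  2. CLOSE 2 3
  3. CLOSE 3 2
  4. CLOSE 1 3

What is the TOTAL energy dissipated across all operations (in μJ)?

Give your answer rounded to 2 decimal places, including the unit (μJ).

Initial: C1(3μF, Q=3μC, V=1.00V), C2(5μF, Q=13μC, V=2.60V), C3(3μF, Q=16μC, V=5.33V)
Op 1: CLOSE 1-2: Q_total=16.00, C_total=8.00, V=2.00; Q1=6.00, Q2=10.00; dissipated=2.400
Op 2: CLOSE 2-3: Q_total=26.00, C_total=8.00, V=3.25; Q2=16.25, Q3=9.75; dissipated=10.417
Op 3: CLOSE 3-2: Q_total=26.00, C_total=8.00, V=3.25; Q3=9.75, Q2=16.25; dissipated=0.000
Op 4: CLOSE 1-3: Q_total=15.75, C_total=6.00, V=2.62; Q1=7.88, Q3=7.88; dissipated=1.172
Total dissipated: 13.989 μJ

Answer: 13.99 μJ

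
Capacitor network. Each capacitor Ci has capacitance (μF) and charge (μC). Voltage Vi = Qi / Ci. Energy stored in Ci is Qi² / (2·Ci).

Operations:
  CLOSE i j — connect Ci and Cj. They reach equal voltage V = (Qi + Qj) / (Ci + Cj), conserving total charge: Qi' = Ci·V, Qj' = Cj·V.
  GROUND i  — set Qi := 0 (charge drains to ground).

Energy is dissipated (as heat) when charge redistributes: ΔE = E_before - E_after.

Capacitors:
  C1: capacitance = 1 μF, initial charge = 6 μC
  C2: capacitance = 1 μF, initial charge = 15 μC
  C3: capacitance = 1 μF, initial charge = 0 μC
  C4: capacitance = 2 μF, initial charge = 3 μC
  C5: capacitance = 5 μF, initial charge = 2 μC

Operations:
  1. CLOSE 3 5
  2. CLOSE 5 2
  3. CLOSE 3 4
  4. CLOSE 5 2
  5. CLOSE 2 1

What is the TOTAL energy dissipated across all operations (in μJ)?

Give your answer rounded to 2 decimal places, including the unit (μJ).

Initial: C1(1μF, Q=6μC, V=6.00V), C2(1μF, Q=15μC, V=15.00V), C3(1μF, Q=0μC, V=0.00V), C4(2μF, Q=3μC, V=1.50V), C5(5μF, Q=2μC, V=0.40V)
Op 1: CLOSE 3-5: Q_total=2.00, C_total=6.00, V=0.33; Q3=0.33, Q5=1.67; dissipated=0.067
Op 2: CLOSE 5-2: Q_total=16.67, C_total=6.00, V=2.78; Q5=13.89, Q2=2.78; dissipated=89.630
Op 3: CLOSE 3-4: Q_total=3.33, C_total=3.00, V=1.11; Q3=1.11, Q4=2.22; dissipated=0.454
Op 4: CLOSE 5-2: Q_total=16.67, C_total=6.00, V=2.78; Q5=13.89, Q2=2.78; dissipated=0.000
Op 5: CLOSE 2-1: Q_total=8.78, C_total=2.00, V=4.39; Q2=4.39, Q1=4.39; dissipated=2.596
Total dissipated: 92.746 μJ

Answer: 92.75 μJ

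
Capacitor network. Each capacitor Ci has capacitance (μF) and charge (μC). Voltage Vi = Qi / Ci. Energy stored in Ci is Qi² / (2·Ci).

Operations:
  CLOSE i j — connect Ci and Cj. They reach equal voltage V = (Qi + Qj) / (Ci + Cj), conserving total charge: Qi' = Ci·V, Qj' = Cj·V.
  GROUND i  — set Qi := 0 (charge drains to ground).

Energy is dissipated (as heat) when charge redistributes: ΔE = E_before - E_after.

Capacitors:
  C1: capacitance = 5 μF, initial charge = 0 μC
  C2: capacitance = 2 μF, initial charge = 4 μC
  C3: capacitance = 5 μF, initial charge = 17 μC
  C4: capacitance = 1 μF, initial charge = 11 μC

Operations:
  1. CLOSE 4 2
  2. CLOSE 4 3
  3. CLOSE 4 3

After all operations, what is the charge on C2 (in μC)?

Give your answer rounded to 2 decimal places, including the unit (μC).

Answer: 10.00 μC

Derivation:
Initial: C1(5μF, Q=0μC, V=0.00V), C2(2μF, Q=4μC, V=2.00V), C3(5μF, Q=17μC, V=3.40V), C4(1μF, Q=11μC, V=11.00V)
Op 1: CLOSE 4-2: Q_total=15.00, C_total=3.00, V=5.00; Q4=5.00, Q2=10.00; dissipated=27.000
Op 2: CLOSE 4-3: Q_total=22.00, C_total=6.00, V=3.67; Q4=3.67, Q3=18.33; dissipated=1.067
Op 3: CLOSE 4-3: Q_total=22.00, C_total=6.00, V=3.67; Q4=3.67, Q3=18.33; dissipated=0.000
Final charges: Q1=0.00, Q2=10.00, Q3=18.33, Q4=3.67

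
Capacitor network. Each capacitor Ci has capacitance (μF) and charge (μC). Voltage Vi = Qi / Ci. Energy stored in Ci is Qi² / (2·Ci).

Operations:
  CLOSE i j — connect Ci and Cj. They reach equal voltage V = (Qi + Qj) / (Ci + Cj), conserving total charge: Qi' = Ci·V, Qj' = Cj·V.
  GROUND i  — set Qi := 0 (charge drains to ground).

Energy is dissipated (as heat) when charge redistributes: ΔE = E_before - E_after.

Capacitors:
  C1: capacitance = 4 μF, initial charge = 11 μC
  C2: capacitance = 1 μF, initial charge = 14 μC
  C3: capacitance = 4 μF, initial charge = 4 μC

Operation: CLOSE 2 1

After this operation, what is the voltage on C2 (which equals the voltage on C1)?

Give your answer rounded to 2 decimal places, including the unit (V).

Initial: C1(4μF, Q=11μC, V=2.75V), C2(1μF, Q=14μC, V=14.00V), C3(4μF, Q=4μC, V=1.00V)
Op 1: CLOSE 2-1: Q_total=25.00, C_total=5.00, V=5.00; Q2=5.00, Q1=20.00; dissipated=50.625

Answer: 5.00 V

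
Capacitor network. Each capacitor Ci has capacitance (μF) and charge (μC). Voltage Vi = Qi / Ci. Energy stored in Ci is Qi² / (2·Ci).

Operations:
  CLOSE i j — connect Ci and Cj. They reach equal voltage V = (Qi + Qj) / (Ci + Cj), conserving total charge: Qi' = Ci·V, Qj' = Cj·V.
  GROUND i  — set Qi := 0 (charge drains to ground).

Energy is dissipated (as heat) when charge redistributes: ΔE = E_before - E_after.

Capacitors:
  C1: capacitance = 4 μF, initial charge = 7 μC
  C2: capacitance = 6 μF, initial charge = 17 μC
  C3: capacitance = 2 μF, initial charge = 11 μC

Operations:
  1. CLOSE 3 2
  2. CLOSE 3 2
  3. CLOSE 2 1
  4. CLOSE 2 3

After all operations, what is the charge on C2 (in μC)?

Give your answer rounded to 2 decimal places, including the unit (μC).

Initial: C1(4μF, Q=7μC, V=1.75V), C2(6μF, Q=17μC, V=2.83V), C3(2μF, Q=11μC, V=5.50V)
Op 1: CLOSE 3-2: Q_total=28.00, C_total=8.00, V=3.50; Q3=7.00, Q2=21.00; dissipated=5.333
Op 2: CLOSE 3-2: Q_total=28.00, C_total=8.00, V=3.50; Q3=7.00, Q2=21.00; dissipated=0.000
Op 3: CLOSE 2-1: Q_total=28.00, C_total=10.00, V=2.80; Q2=16.80, Q1=11.20; dissipated=3.675
Op 4: CLOSE 2-3: Q_total=23.80, C_total=8.00, V=2.98; Q2=17.85, Q3=5.95; dissipated=0.367
Final charges: Q1=11.20, Q2=17.85, Q3=5.95

Answer: 17.85 μC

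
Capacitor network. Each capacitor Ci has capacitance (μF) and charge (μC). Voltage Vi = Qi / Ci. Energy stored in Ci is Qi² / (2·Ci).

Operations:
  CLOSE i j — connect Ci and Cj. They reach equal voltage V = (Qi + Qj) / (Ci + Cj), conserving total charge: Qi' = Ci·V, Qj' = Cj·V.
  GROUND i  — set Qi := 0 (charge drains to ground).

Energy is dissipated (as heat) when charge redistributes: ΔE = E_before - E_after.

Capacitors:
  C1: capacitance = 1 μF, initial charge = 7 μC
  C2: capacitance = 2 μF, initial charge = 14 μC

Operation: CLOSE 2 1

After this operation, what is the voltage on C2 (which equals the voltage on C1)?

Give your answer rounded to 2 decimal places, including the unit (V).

Answer: 7.00 V

Derivation:
Initial: C1(1μF, Q=7μC, V=7.00V), C2(2μF, Q=14μC, V=7.00V)
Op 1: CLOSE 2-1: Q_total=21.00, C_total=3.00, V=7.00; Q2=14.00, Q1=7.00; dissipated=0.000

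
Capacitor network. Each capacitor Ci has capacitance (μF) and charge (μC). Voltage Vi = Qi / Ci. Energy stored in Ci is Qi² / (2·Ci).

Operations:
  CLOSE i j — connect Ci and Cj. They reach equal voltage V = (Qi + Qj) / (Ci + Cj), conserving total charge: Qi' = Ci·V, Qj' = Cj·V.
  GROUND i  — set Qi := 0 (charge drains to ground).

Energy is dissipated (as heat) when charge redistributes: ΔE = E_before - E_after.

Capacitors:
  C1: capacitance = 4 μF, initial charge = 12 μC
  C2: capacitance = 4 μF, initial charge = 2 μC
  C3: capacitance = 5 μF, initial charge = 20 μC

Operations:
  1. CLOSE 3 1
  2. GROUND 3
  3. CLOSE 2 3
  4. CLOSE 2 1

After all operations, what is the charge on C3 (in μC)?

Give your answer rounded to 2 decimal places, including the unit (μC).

Initial: C1(4μF, Q=12μC, V=3.00V), C2(4μF, Q=2μC, V=0.50V), C3(5μF, Q=20μC, V=4.00V)
Op 1: CLOSE 3-1: Q_total=32.00, C_total=9.00, V=3.56; Q3=17.78, Q1=14.22; dissipated=1.111
Op 2: GROUND 3: Q3=0; energy lost=31.605
Op 3: CLOSE 2-3: Q_total=2.00, C_total=9.00, V=0.22; Q2=0.89, Q3=1.11; dissipated=0.278
Op 4: CLOSE 2-1: Q_total=15.11, C_total=8.00, V=1.89; Q2=7.56, Q1=7.56; dissipated=11.111
Final charges: Q1=7.56, Q2=7.56, Q3=1.11

Answer: 1.11 μC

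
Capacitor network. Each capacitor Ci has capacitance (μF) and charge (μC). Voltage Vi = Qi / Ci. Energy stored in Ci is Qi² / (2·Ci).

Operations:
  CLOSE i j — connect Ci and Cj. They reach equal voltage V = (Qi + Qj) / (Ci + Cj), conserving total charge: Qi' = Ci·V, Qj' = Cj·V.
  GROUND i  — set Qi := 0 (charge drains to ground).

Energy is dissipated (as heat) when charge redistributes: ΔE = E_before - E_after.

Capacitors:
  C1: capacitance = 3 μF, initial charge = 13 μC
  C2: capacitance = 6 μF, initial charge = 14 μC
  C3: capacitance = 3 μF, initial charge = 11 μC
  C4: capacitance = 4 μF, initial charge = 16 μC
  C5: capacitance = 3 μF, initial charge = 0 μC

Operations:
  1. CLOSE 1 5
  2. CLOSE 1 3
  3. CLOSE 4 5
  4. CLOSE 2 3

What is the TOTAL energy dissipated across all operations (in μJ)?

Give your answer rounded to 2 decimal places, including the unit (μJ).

Initial: C1(3μF, Q=13μC, V=4.33V), C2(6μF, Q=14μC, V=2.33V), C3(3μF, Q=11μC, V=3.67V), C4(4μF, Q=16μC, V=4.00V), C5(3μF, Q=0μC, V=0.00V)
Op 1: CLOSE 1-5: Q_total=13.00, C_total=6.00, V=2.17; Q1=6.50, Q5=6.50; dissipated=14.083
Op 2: CLOSE 1-3: Q_total=17.50, C_total=6.00, V=2.92; Q1=8.75, Q3=8.75; dissipated=1.688
Op 3: CLOSE 4-5: Q_total=22.50, C_total=7.00, V=3.21; Q4=12.86, Q5=9.64; dissipated=2.881
Op 4: CLOSE 2-3: Q_total=22.75, C_total=9.00, V=2.53; Q2=15.17, Q3=7.58; dissipated=0.340
Total dissipated: 18.992 μJ

Answer: 18.99 μJ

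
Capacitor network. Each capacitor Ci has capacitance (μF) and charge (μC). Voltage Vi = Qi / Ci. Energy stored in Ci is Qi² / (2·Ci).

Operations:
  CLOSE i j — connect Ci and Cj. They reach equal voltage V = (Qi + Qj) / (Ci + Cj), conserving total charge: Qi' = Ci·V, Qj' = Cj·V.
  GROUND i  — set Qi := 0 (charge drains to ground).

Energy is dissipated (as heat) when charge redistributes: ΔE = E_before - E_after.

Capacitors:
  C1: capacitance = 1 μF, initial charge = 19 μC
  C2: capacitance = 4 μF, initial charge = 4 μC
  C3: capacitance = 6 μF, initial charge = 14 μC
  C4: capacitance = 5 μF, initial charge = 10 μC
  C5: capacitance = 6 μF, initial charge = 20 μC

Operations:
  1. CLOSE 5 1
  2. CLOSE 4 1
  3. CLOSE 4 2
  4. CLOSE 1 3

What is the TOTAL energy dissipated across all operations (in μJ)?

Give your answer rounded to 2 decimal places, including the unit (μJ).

Initial: C1(1μF, Q=19μC, V=19.00V), C2(4μF, Q=4μC, V=1.00V), C3(6μF, Q=14μC, V=2.33V), C4(5μF, Q=10μC, V=2.00V), C5(6μF, Q=20μC, V=3.33V)
Op 1: CLOSE 5-1: Q_total=39.00, C_total=7.00, V=5.57; Q5=33.43, Q1=5.57; dissipated=105.190
Op 2: CLOSE 4-1: Q_total=15.57, C_total=6.00, V=2.60; Q4=12.98, Q1=2.60; dissipated=5.315
Op 3: CLOSE 4-2: Q_total=16.98, C_total=9.00, V=1.89; Q4=9.43, Q2=7.54; dissipated=2.828
Op 4: CLOSE 1-3: Q_total=16.60, C_total=7.00, V=2.37; Q1=2.37, Q3=14.22; dissipated=0.029
Total dissipated: 113.362 μJ

Answer: 113.36 μJ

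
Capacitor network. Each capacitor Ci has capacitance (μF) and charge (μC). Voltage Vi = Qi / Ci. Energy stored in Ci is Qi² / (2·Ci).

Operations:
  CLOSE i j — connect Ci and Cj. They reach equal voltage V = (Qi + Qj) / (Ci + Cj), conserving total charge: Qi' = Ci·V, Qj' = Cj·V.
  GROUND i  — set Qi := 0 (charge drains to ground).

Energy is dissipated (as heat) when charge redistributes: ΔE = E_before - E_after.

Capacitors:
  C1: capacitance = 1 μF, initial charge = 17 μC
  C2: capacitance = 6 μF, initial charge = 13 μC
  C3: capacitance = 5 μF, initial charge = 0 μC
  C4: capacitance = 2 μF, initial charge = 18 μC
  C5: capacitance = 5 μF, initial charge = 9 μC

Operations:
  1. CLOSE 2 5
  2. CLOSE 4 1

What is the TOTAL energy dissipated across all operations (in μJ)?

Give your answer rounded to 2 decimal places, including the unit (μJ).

Initial: C1(1μF, Q=17μC, V=17.00V), C2(6μF, Q=13μC, V=2.17V), C3(5μF, Q=0μC, V=0.00V), C4(2μF, Q=18μC, V=9.00V), C5(5μF, Q=9μC, V=1.80V)
Op 1: CLOSE 2-5: Q_total=22.00, C_total=11.00, V=2.00; Q2=12.00, Q5=10.00; dissipated=0.183
Op 2: CLOSE 4-1: Q_total=35.00, C_total=3.00, V=11.67; Q4=23.33, Q1=11.67; dissipated=21.333
Total dissipated: 21.517 μJ

Answer: 21.52 μJ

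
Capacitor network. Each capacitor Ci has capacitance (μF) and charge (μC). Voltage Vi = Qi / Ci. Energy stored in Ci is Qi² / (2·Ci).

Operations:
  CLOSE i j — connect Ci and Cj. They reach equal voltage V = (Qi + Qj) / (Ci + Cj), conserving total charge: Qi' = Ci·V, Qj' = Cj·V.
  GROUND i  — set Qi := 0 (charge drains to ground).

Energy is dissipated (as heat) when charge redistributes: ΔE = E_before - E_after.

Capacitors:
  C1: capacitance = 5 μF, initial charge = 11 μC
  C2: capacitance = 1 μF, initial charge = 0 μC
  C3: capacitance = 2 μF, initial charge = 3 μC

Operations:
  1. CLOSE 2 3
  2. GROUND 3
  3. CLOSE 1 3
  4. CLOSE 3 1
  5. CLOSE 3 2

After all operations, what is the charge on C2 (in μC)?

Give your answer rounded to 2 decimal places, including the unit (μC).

Answer: 1.38 μC

Derivation:
Initial: C1(5μF, Q=11μC, V=2.20V), C2(1μF, Q=0μC, V=0.00V), C3(2μF, Q=3μC, V=1.50V)
Op 1: CLOSE 2-3: Q_total=3.00, C_total=3.00, V=1.00; Q2=1.00, Q3=2.00; dissipated=0.750
Op 2: GROUND 3: Q3=0; energy lost=1.000
Op 3: CLOSE 1-3: Q_total=11.00, C_total=7.00, V=1.57; Q1=7.86, Q3=3.14; dissipated=3.457
Op 4: CLOSE 3-1: Q_total=11.00, C_total=7.00, V=1.57; Q3=3.14, Q1=7.86; dissipated=0.000
Op 5: CLOSE 3-2: Q_total=4.14, C_total=3.00, V=1.38; Q3=2.76, Q2=1.38; dissipated=0.109
Final charges: Q1=7.86, Q2=1.38, Q3=2.76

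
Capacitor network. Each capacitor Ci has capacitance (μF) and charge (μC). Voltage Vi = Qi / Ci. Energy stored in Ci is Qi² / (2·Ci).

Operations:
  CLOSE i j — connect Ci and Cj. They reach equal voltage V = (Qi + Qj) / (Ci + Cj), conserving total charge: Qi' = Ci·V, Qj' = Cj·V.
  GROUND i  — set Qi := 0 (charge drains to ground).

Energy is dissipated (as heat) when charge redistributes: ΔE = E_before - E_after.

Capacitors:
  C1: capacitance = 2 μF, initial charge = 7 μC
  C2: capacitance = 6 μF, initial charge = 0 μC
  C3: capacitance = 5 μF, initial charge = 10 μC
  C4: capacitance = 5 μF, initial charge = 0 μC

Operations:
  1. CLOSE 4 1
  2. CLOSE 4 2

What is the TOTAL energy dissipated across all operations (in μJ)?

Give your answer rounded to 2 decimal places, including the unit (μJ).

Initial: C1(2μF, Q=7μC, V=3.50V), C2(6μF, Q=0μC, V=0.00V), C3(5μF, Q=10μC, V=2.00V), C4(5μF, Q=0μC, V=0.00V)
Op 1: CLOSE 4-1: Q_total=7.00, C_total=7.00, V=1.00; Q4=5.00, Q1=2.00; dissipated=8.750
Op 2: CLOSE 4-2: Q_total=5.00, C_total=11.00, V=0.45; Q4=2.27, Q2=2.73; dissipated=1.364
Total dissipated: 10.114 μJ

Answer: 10.11 μJ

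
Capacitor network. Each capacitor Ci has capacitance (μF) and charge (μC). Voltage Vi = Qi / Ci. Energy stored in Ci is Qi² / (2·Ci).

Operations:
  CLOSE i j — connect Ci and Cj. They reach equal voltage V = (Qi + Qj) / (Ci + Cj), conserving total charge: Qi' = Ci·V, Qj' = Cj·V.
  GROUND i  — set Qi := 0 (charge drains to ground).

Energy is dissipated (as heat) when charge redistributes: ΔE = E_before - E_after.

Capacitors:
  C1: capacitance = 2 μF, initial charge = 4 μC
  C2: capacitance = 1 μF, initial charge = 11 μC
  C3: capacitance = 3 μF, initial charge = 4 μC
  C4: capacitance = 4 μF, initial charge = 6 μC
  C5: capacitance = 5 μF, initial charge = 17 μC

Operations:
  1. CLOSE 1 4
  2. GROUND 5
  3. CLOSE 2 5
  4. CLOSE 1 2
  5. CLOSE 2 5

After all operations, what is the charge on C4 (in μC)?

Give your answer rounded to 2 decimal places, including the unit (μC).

Initial: C1(2μF, Q=4μC, V=2.00V), C2(1μF, Q=11μC, V=11.00V), C3(3μF, Q=4μC, V=1.33V), C4(4μF, Q=6μC, V=1.50V), C5(5μF, Q=17μC, V=3.40V)
Op 1: CLOSE 1-4: Q_total=10.00, C_total=6.00, V=1.67; Q1=3.33, Q4=6.67; dissipated=0.167
Op 2: GROUND 5: Q5=0; energy lost=28.900
Op 3: CLOSE 2-5: Q_total=11.00, C_total=6.00, V=1.83; Q2=1.83, Q5=9.17; dissipated=50.417
Op 4: CLOSE 1-2: Q_total=5.17, C_total=3.00, V=1.72; Q1=3.44, Q2=1.72; dissipated=0.009
Op 5: CLOSE 2-5: Q_total=10.89, C_total=6.00, V=1.81; Q2=1.81, Q5=9.07; dissipated=0.005
Final charges: Q1=3.44, Q2=1.81, Q3=4.00, Q4=6.67, Q5=9.07

Answer: 6.67 μC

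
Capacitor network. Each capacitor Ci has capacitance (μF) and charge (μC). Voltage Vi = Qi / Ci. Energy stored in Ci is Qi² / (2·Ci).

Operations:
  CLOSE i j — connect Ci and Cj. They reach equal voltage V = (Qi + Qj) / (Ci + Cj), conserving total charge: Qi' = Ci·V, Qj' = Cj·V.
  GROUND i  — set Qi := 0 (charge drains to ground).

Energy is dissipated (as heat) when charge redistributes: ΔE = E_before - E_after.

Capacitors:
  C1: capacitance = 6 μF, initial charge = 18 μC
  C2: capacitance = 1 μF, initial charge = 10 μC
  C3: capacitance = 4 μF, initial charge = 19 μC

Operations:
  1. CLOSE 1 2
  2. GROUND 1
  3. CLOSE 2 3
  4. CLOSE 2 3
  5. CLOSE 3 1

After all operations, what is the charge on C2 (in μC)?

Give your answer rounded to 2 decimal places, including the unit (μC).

Initial: C1(6μF, Q=18μC, V=3.00V), C2(1μF, Q=10μC, V=10.00V), C3(4μF, Q=19μC, V=4.75V)
Op 1: CLOSE 1-2: Q_total=28.00, C_total=7.00, V=4.00; Q1=24.00, Q2=4.00; dissipated=21.000
Op 2: GROUND 1: Q1=0; energy lost=48.000
Op 3: CLOSE 2-3: Q_total=23.00, C_total=5.00, V=4.60; Q2=4.60, Q3=18.40; dissipated=0.225
Op 4: CLOSE 2-3: Q_total=23.00, C_total=5.00, V=4.60; Q2=4.60, Q3=18.40; dissipated=0.000
Op 5: CLOSE 3-1: Q_total=18.40, C_total=10.00, V=1.84; Q3=7.36, Q1=11.04; dissipated=25.392
Final charges: Q1=11.04, Q2=4.60, Q3=7.36

Answer: 4.60 μC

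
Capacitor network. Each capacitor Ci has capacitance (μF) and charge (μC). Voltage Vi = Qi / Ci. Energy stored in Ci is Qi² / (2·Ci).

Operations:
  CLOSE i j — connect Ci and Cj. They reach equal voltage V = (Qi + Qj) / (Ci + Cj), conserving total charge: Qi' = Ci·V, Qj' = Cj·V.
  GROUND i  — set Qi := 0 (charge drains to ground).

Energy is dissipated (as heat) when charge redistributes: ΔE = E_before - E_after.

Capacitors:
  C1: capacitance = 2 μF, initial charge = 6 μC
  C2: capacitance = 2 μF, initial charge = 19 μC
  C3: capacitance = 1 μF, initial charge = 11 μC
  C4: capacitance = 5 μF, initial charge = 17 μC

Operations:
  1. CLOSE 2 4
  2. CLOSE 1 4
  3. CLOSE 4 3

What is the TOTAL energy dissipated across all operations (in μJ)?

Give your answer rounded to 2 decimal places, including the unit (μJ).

Initial: C1(2μF, Q=6μC, V=3.00V), C2(2μF, Q=19μC, V=9.50V), C3(1μF, Q=11μC, V=11.00V), C4(5μF, Q=17μC, V=3.40V)
Op 1: CLOSE 2-4: Q_total=36.00, C_total=7.00, V=5.14; Q2=10.29, Q4=25.71; dissipated=26.579
Op 2: CLOSE 1-4: Q_total=31.71, C_total=7.00, V=4.53; Q1=9.06, Q4=22.65; dissipated=3.280
Op 3: CLOSE 4-3: Q_total=33.65, C_total=6.00, V=5.61; Q4=28.04, Q3=5.61; dissipated=17.439
Total dissipated: 47.297 μJ

Answer: 47.30 μJ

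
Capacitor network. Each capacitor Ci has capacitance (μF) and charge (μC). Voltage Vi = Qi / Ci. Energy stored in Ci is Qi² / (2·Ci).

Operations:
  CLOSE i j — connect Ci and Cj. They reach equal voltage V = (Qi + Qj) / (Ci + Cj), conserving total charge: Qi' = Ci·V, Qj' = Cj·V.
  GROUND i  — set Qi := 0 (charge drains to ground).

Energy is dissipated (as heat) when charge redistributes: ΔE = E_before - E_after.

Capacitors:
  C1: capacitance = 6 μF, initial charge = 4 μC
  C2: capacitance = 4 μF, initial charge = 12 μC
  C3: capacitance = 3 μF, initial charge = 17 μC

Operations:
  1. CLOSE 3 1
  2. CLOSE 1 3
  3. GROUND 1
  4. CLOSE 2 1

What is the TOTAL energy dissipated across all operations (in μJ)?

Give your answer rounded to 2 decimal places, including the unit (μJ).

Answer: 52.13 μJ

Derivation:
Initial: C1(6μF, Q=4μC, V=0.67V), C2(4μF, Q=12μC, V=3.00V), C3(3μF, Q=17μC, V=5.67V)
Op 1: CLOSE 3-1: Q_total=21.00, C_total=9.00, V=2.33; Q3=7.00, Q1=14.00; dissipated=25.000
Op 2: CLOSE 1-3: Q_total=21.00, C_total=9.00, V=2.33; Q1=14.00, Q3=7.00; dissipated=0.000
Op 3: GROUND 1: Q1=0; energy lost=16.333
Op 4: CLOSE 2-1: Q_total=12.00, C_total=10.00, V=1.20; Q2=4.80, Q1=7.20; dissipated=10.800
Total dissipated: 52.133 μJ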